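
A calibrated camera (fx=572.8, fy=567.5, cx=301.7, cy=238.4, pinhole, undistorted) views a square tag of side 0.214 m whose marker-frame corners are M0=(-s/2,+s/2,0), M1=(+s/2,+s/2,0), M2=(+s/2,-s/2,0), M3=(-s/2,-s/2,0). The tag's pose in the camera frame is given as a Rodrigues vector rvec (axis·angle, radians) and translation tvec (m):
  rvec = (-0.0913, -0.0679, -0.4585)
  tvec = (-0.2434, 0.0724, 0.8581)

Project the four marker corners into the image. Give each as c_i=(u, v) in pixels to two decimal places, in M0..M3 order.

c0=(103.17, 383.36) c1=(234.99, 318.29) c2=(173.89, 192.97) c3=(43.14, 254.17)

Intrinsics K: fx=572.8, fy=567.5, cx=301.7, cy=238.4
Marker side s = 0.214 m; corners in marker frame (Z=0):
  M0 = (-0.1070, +0.1070, 0)
  M1 = (+0.1070, +0.1070, 0)
  M2 = (+0.1070, -0.1070, 0)
  M3 = (-0.1070, -0.1070, 0)
rvec = (-0.0913, -0.0679, -0.4585), |rvec| = θ = 0.47241 rad = 27.067°
Rodrigues: sinθ=0.45503, 1−cosθ=0.10952; R = I + sinθ·[k]× + (1−cosθ)·[k]×²:
    [+0.89457 +0.44468 -0.04486]
    [-0.43859 +0.89274 +0.10322]
    [+0.08595 -0.07266 +0.99365]
t = (-0.2434, 0.0724, 0.8581) m
M0: Pc = R·M0+t = (-0.29154, +0.21485, +0.84113); u = 572.8·(-0.29154)/0.84113 + 301.7 = 103.1656, v = 567.5·(+0.21485)/0.84113 + 238.4 = 383.3585
M1: Pc = R·M1+t = (-0.10010, +0.12099, +0.85952); u = 572.8·(-0.10010)/0.85952 + 301.7 = 234.9911, v = 567.5·(+0.12099)/0.85952 + 238.4 = 318.2861
M2: Pc = R·M2+t = (-0.19526, -0.07005, +0.87507); u = 572.8·(-0.19526)/0.87507 + 301.7 = 173.8864, v = 567.5·(-0.07005)/0.87507 + 238.4 = 192.9697
M3: Pc = R·M3+t = (-0.38670, +0.02381, +0.85668); u = 572.8·(-0.38670)/0.85668 + 301.7 = 43.1418, v = 567.5·(+0.02381)/0.85668 + 238.4 = 254.1704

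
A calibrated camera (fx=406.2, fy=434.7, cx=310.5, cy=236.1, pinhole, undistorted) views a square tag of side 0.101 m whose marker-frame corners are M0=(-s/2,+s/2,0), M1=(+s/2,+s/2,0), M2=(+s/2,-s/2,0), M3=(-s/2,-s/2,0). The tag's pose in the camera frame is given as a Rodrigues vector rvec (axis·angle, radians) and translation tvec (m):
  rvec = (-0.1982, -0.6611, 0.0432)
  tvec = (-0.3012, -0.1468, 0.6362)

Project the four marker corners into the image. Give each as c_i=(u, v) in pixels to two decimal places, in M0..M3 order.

c0=(78.74, 161.31) c1=(149.60, 175.14) c2=(152.92, 113.33) c3=(84.67, 93.81)

Intrinsics K: fx=406.2, fy=434.7, cx=310.5, cy=236.1
Marker side s = 0.101 m; corners in marker frame (Z=0):
  M0 = (-0.0505, +0.0505, 0)
  M1 = (+0.0505, +0.0505, 0)
  M2 = (+0.0505, -0.0505, 0)
  M3 = (-0.0505, -0.0505, 0)
rvec = (-0.1982, -0.6611, 0.0432), |rvec| = θ = 0.69152 rad = 39.621°
Rodrigues: sinθ=0.63771, 1−cosθ=0.22972; R = I + sinθ·[k]× + (1−cosθ)·[k]×²:
    [+0.78915 +0.02311 -0.61377]
    [+0.10278 +0.98023 +0.16906]
    [+0.60554 -0.19650 +0.77117]
t = (-0.3012, -0.1468, 0.6362) m
M0: Pc = R·M0+t = (-0.33989, -0.10249, +0.59570); u = 406.2·(-0.33989)/0.59570 + 310.5 = 78.7357, v = 434.7·(-0.10249)/0.59570 + 236.1 = 161.3105
M1: Pc = R·M1+t = (-0.26018, -0.09211, +0.65686); u = 406.2·(-0.26018)/0.65686 + 310.5 = 149.6041, v = 434.7·(-0.09211)/0.65686 + 236.1 = 175.1442
M2: Pc = R·M2+t = (-0.26251, -0.19111, +0.67670); u = 406.2·(-0.26251)/0.67670 + 310.5 = 152.9219, v = 434.7·(-0.19111)/0.67670 + 236.1 = 113.3342
M3: Pc = R·M3+t = (-0.34222, -0.20149, +0.61554); u = 406.2·(-0.34222)/0.61554 + 310.5 = 84.6681, v = 434.7·(-0.20149)/0.61554 + 236.1 = 93.8050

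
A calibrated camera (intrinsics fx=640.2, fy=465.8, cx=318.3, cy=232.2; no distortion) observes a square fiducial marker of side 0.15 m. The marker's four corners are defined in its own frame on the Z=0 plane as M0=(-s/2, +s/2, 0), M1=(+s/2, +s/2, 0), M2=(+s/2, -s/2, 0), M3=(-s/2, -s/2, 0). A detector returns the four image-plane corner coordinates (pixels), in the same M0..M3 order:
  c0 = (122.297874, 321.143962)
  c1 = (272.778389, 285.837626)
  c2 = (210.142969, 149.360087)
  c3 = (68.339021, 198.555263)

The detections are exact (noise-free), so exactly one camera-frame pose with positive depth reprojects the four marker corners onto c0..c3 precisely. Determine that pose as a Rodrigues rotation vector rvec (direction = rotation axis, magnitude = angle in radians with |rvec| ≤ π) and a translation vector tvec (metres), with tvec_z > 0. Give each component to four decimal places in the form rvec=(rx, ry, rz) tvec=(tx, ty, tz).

Intrinsics K: fx=640.2, fy=465.8, cx=318.3, cy=232.2
Marker side s = 0.15 m; corners in marker frame (Z=0):
  M0 = (-0.0750, +0.0750, 0)
  M1 = (+0.0750, +0.0750, 0)
  M2 = (+0.0750, -0.0750, 0)
  M3 = (-0.0750, -0.0750, 0)
Detected image corners:
  c0 = (122.297874, 321.143962) px
  c1 = (272.778389, 285.837626) px
  c2 = (210.142969, 149.360087) px
  c3 = (68.339021, 198.555263) px
Planar DLT: solve 8×8 A·h = b for H (H[2,2]=1):
  H  [+848.32349 +370.53918 +164.08303]
  H  [-460.28008 +837.58554 +239.43175]
  H  [-0.74675 -0.09792 +1.00000]
B = K⁻¹H; ‖b₁‖=1.953109, ‖b₂‖=1.953109; λ = 2/(‖b₁‖+‖b₂‖) = 0.512004, sign → tz>0 ⇒ λ=+0.512004
r₁ = λ·B[:,0] = (+0.86855,-0.31534,-0.38234); r₂ = λ·B[:,1] = (+0.32127,+0.94566,-0.05014)
r₃ = r₁×r₂ = (+0.37737,-0.07929,+0.92266); SVD([r₁ r₂ r₃]) → R = UVᵀ:
  R  [+0.86855 +0.32127 +0.37737]
  R  [-0.31534 +0.94566 -0.07929]
  R  [-0.38234 -0.05014 +0.92266]
t = (-0.12334, +0.00795, +0.51200) m
tr R = 2.736868; θ = arccos((tr R − 1)/2) = 0.518761 rad = 29.723°
axis k = ((R−Rᵀ)₃₂, (R−Rᵀ)₁₃, (R−Rᵀ)₂₁) / (2 sinθ) = (+0.029401, +0.766145, -0.641995)
rvec = θ·k = (+0.015252, +0.397446, -0.333042)

rvec=(0.0153, 0.3974, -0.3330) tvec=(-0.1233, 0.0079, 0.5120)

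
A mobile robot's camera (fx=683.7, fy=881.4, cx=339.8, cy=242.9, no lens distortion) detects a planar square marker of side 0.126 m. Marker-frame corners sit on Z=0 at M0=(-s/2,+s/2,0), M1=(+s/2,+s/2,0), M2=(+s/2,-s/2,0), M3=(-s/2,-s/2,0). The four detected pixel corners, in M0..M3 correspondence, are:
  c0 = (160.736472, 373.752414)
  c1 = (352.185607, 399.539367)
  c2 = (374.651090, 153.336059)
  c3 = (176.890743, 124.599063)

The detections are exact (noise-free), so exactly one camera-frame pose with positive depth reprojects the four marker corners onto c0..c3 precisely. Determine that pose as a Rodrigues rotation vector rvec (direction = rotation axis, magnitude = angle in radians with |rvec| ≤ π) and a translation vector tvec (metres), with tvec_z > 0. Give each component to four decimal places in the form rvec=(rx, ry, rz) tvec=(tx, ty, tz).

rvec=(0.1182, -0.0225, 0.1107) tvec=(-0.0474, 0.0110, 0.4414)

Intrinsics K: fx=683.7, fy=881.4, cx=339.8, cy=242.9
Marker side s = 0.126 m; corners in marker frame (Z=0):
  M0 = (-0.0630, +0.0630, 0)
  M1 = (+0.0630, +0.0630, 0)
  M2 = (+0.0630, -0.0630, 0)
  M3 = (-0.0630, -0.0630, 0)
Detected image corners:
  c0 = (160.736472, 373.752414) px
  c1 = (352.185607, 399.539367) px
  c2 = (374.651090, 153.336059) px
  c3 = (176.890743, 124.599063) px
Planar DLT: solve 8×8 A·h = b for H (H[2,2]=1):
  H  [+1561.49207 -83.13202 +266.35689]
  H  [+233.37991 +2035.00376 +264.92176]
  H  [+0.06548 +0.26389 +1.00000]
B = K⁻¹H; ‖b₁‖=2.265766, ‖b₂‖=2.265766; λ = 2/(‖b₁‖+‖b₂‖) = 0.441352, sign → tz>0 ⇒ λ=+0.441352
r₁ = λ·B[:,0] = (+0.99363,+0.10890,+0.02890); r₂ = λ·B[:,1] = (-0.11155,+0.98691,+0.11647)
r₃ = r₁×r₂ = (-0.01584,-0.11895,+0.99277); SVD([r₁ r₂ r₃]) → R = UVᵀ:
  R  [+0.99363 -0.11155 -0.01584]
  R  [+0.10890 +0.98691 -0.11895]
  R  [+0.02890 +0.11647 +0.99277]
t = (-0.04741, +0.01103, +0.44135) m
tr R = 2.973317; θ = arccos((tr R − 1)/2) = 0.163531 rad = 9.370°
axis k = ((R−Rᵀ)₃₂, (R−Rᵀ)₁₃, (R−Rᵀ)₂₁) / (2 sinθ) = (+0.723009, -0.137411, +0.677035)
rvec = θ·k = (+0.118234, -0.022471, +0.110716)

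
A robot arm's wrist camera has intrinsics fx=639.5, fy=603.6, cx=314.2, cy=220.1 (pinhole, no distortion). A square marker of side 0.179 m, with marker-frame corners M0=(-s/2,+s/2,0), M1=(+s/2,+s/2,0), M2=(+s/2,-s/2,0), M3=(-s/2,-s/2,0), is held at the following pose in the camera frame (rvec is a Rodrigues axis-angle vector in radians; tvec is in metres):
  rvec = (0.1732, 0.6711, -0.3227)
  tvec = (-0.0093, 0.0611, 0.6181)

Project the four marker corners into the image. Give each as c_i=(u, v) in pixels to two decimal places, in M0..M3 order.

Intrinsics K: fx=639.5, fy=603.6, cx=314.2, cy=220.1
Marker side s = 0.179 m; corners in marker frame (Z=0):
  M0 = (-0.0895, +0.0895, 0)
  M1 = (+0.0895, +0.0895, 0)
  M2 = (+0.0895, -0.0895, 0)
  M3 = (-0.0895, -0.0895, 0)
rvec = (0.1732, 0.6711, -0.3227), |rvec| = θ = 0.76453 rad = 43.804°
Rodrigues: sinθ=0.69220, 1−cosθ=0.27829; R = I + sinθ·[k]× + (1−cosθ)·[k]×²:
    [+0.73599 +0.34751 +0.58100]
    [-0.23683 +0.93614 -0.25992]
    [-0.63422 +0.05370 +0.77129]
t = (-0.0093, 0.0611, 0.6181) m
M0: Pc = R·M0+t = (-0.04407, +0.16608, +0.67967); u = 639.5·(-0.04407)/0.67967 + 314.2 = 272.7356, v = 603.6·(+0.16608)/0.67967 + 220.1 = 367.5926
M1: Pc = R·M1+t = (+0.08767, +0.12369, +0.56614); u = 639.5·(+0.08767)/0.56614 + 314.2 = 413.2331, v = 603.6·(+0.12369)/0.56614 + 220.1 = 351.9713
M2: Pc = R·M2+t = (+0.02547, -0.04388, +0.55653); u = 639.5·(+0.02547)/0.55653 + 314.2 = 343.4658, v = 603.6·(-0.04388)/0.55653 + 220.1 = 172.5084
M3: Pc = R·M3+t = (-0.10627, -0.00149, +0.67006); u = 639.5·(-0.10627)/0.67006 + 314.2 = 212.7731, v = 603.6·(-0.00149)/0.67006 + 220.1 = 218.7595

c0=(272.74, 367.59) c1=(413.23, 351.97) c2=(343.47, 172.51) c3=(212.77, 218.76)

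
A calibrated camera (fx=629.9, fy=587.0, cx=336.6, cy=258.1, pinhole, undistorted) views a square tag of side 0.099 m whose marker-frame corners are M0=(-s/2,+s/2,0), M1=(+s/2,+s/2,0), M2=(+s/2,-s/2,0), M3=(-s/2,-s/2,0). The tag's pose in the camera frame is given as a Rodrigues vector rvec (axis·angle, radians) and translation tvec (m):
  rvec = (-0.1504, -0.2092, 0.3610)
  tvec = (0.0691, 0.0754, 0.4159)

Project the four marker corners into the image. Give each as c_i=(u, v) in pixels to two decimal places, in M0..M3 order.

c0=(348.17, 410.13) c1=(484.90, 454.77) c2=(526.72, 322.64) c3=(397.68, 274.41)

Intrinsics K: fx=629.9, fy=587.0, cx=336.6, cy=258.1
Marker side s = 0.099 m; corners in marker frame (Z=0):
  M0 = (-0.0495, +0.0495, 0)
  M1 = (+0.0495, +0.0495, 0)
  M2 = (+0.0495, -0.0495, 0)
  M3 = (-0.0495, -0.0495, 0)
rvec = (-0.1504, -0.2092, 0.3610), |rvec| = θ = 0.44352 rad = 25.412°
Rodrigues: sinθ=0.42912, 1−cosθ=0.09675; R = I + sinθ·[k]× + (1−cosθ)·[k]×²:
    [+0.91437 -0.33381 -0.22911]
    [+0.36476 +0.92477 +0.10837]
    [+0.17570 -0.18266 +0.96735]
t = (0.0691, 0.0754, 0.4159) m
M0: Pc = R·M0+t = (+0.00732, +0.10312, +0.39816); u = 629.9·(+0.00732)/0.39816 + 336.6 = 348.1727, v = 587.0·(+0.10312)/0.39816 + 258.1 = 410.1289
M1: Pc = R·M1+t = (+0.09784, +0.13923, +0.41556); u = 629.9·(+0.09784)/0.41556 + 336.6 = 484.9034, v = 587.0·(+0.13923)/0.41556 + 258.1 = 454.7742
M2: Pc = R·M2+t = (+0.13088, +0.04768, +0.43364); u = 629.9·(+0.13088)/0.43364 + 336.6 = 526.7221, v = 587.0·(+0.04768)/0.43364 + 258.1 = 322.6413
M3: Pc = R·M3+t = (+0.04036, +0.01157, +0.41624); u = 629.9·(+0.04036)/0.41624 + 336.6 = 397.6792, v = 587.0·(+0.01157)/0.41624 + 258.1 = 274.4138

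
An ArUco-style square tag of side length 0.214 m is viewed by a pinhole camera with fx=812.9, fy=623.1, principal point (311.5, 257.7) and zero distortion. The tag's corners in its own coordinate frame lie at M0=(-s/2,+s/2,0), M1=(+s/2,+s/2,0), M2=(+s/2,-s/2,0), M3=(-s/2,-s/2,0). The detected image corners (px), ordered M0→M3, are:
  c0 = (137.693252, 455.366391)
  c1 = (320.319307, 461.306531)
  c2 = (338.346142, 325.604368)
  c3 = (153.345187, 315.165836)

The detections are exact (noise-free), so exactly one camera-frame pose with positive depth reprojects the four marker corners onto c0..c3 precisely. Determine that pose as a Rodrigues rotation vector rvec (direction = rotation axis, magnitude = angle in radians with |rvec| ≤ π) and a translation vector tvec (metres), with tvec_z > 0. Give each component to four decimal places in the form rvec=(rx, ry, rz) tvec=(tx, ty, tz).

Intrinsics K: fx=812.9, fy=623.1, cx=311.5, cy=257.7
Marker side s = 0.214 m; corners in marker frame (Z=0):
  M0 = (-0.1070, +0.1070, 0)
  M1 = (+0.1070, +0.1070, 0)
  M2 = (+0.1070, -0.1070, 0)
  M3 = (-0.1070, -0.1070, 0)
Detected image corners:
  c0 = (137.693252, 455.366391) px
  c1 = (320.319307, 461.306531) px
  c2 = (338.346142, 325.604368) px
  c3 = (153.345187, 315.165836) px
Planar DLT: solve 8×8 A·h = b for H (H[2,2]=1):
  H  [+894.03378 -61.22323 +238.81468]
  H  [+95.80529 +673.25227 +389.97127]
  H  [+0.14799 +0.07393 +1.00000]
B = K⁻¹H; ‖b₁‖=1.057602, ‖b₂‖=1.057602; λ = 2/(‖b₁‖+‖b₂‖) = 0.945535, sign → tz>0 ⇒ λ=+0.945535
r₁ = λ·B[:,0] = (+0.98629,+0.08751,+0.13993); r₂ = λ·B[:,1] = (-0.09800,+0.99273,+0.06991)
r₃ = r₁×r₂ = (-0.13279,-0.08266,+0.98769); SVD([r₁ r₂ r₃]) → R = UVᵀ:
  R  [+0.98629 -0.09800 -0.13279]
  R  [+0.08751 +0.99273 -0.08266]
  R  [+0.13993 +0.06991 +0.98769]
t = (-0.08454, +0.20072, +0.94553) m
tr R = 2.966706; θ = arccos((tr R − 1)/2) = 0.182720 rad = 10.469°
axis k = ((R−Rᵀ)₃₂, (R−Rᵀ)₁₃, (R−Rᵀ)₂₁) / (2 sinθ) = (+0.419815, -0.750448, +0.510474)
rvec = θ·k = (+0.076708, -0.137122, +0.093274)

rvec=(0.0767, -0.1371, 0.0933) tvec=(-0.0845, 0.2007, 0.9455)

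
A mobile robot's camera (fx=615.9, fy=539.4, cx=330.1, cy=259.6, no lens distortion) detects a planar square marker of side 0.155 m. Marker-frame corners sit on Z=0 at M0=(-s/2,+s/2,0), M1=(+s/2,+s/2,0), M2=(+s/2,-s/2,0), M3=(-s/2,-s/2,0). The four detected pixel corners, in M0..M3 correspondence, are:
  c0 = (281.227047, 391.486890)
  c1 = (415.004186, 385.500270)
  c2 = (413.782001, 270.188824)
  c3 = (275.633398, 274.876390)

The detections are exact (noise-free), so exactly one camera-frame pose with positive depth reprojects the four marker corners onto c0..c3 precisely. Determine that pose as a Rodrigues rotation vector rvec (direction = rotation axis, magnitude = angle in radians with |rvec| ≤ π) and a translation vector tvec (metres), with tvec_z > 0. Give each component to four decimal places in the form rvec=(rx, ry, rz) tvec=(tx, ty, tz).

Intrinsics K: fx=615.9, fy=539.4, cx=330.1, cy=259.6
Marker side s = 0.155 m; corners in marker frame (Z=0):
  M0 = (-0.0775, +0.0775, 0)
  M1 = (+0.0775, +0.0775, 0)
  M2 = (+0.0775, -0.0775, 0)
  M3 = (-0.0775, -0.0775, 0)
Detected image corners:
  c0 = (281.227047, 391.486890) px
  c1 = (415.004186, 385.500270) px
  c2 = (413.782001, 270.188824) px
  c3 = (275.633398, 274.876390) px
Planar DLT: solve 8×8 A·h = b for H (H[2,2]=1):
  H  [+905.26654 +93.04434 +346.86936]
  H  [-7.48772 +815.99057 +331.41908]
  H  [+0.08173 +0.20538 +1.00000]
B = K⁻¹H; ‖b₁‖=1.429355, ‖b₂‖=1.429355; λ = 2/(‖b₁‖+‖b₂‖) = 0.699616, sign → tz>0 ⇒ λ=+0.699616
r₁ = λ·B[:,0] = (+0.99767,-0.03723,+0.05718); r₂ = λ·B[:,1] = (+0.02868,+0.98921,+0.14369)
r₃ = r₁×r₂ = (-0.06191,-0.14171,+0.98797); SVD([r₁ r₂ r₃]) → R = UVᵀ:
  R  [+0.99767 +0.02868 -0.06191]
  R  [-0.03723 +0.98921 -0.14171]
  R  [+0.05718 +0.14369 +0.98797]
t = (+0.01905, +0.09315, +0.69962) m
tr R = 2.974847; θ = arccos((tr R − 1)/2) = 0.158765 rad = 9.097°
axis k = ((R−Rᵀ)₃₂, (R−Rᵀ)₁₃, (R−Rᵀ)₂₁) / (2 sinθ) = (+0.902611, -0.376623, -0.208442)
rvec = θ·k = (+0.143303, -0.059795, -0.033093)

rvec=(0.1433, -0.0598, -0.0331) tvec=(0.0190, 0.0932, 0.6996)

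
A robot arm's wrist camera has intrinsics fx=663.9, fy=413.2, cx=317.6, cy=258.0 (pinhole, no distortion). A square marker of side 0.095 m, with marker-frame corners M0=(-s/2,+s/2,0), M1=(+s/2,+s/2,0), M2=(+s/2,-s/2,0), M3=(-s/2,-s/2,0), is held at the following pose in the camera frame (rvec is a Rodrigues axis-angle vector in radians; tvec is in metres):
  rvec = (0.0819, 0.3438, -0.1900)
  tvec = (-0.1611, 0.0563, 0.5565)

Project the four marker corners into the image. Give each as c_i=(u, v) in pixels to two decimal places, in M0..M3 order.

c0=(91.83, 337.71) c1=(185.71, 330.11) c2=(161.29, 259.29) c3=(68.07, 270.98)

Intrinsics K: fx=663.9, fy=413.2, cx=317.6, cy=258.0
Marker side s = 0.095 m; corners in marker frame (Z=0):
  M0 = (-0.0475, +0.0475, 0)
  M1 = (+0.0475, +0.0475, 0)
  M2 = (+0.0475, -0.0475, 0)
  M3 = (-0.0475, -0.0475, 0)
rvec = (0.0819, 0.3438, -0.1900), |rvec| = θ = 0.40126 rad = 22.990°
Rodrigues: sinθ=0.39057, 1−cosθ=0.07943; R = I + sinθ·[k]× + (1−cosθ)·[k]×²:
    [+0.92388 +0.19883 +0.32697]
    [-0.17105 +0.97888 -0.11195]
    [-0.34233 +0.04749 +0.93838]
t = (-0.1611, 0.0563, 0.5565) m
M0: Pc = R·M0+t = (-0.19554, +0.11092, +0.57502); u = 663.9·(-0.19554)/0.57502 + 317.6 = 91.8346, v = 413.2·(+0.11092)/0.57502 + 258.0 = 337.7071
M1: Pc = R·M1+t = (-0.10777, +0.09467, +0.54250); u = 663.9·(-0.10777)/0.54250 + 317.6 = 185.7109, v = 413.2·(+0.09467)/0.54250 + 258.0 = 330.1083
M2: Pc = R·M2+t = (-0.12666, +0.00168, +0.53798); u = 663.9·(-0.12666)/0.53798 + 317.6 = 161.2946, v = 413.2·(+0.00168)/0.53798 + 258.0 = 259.2889
M3: Pc = R·M3+t = (-0.21443, +0.01793, +0.57050); u = 663.9·(-0.21443)/0.57050 + 317.6 = 68.0676, v = 413.2·(+0.01793)/0.57050 + 258.0 = 270.9848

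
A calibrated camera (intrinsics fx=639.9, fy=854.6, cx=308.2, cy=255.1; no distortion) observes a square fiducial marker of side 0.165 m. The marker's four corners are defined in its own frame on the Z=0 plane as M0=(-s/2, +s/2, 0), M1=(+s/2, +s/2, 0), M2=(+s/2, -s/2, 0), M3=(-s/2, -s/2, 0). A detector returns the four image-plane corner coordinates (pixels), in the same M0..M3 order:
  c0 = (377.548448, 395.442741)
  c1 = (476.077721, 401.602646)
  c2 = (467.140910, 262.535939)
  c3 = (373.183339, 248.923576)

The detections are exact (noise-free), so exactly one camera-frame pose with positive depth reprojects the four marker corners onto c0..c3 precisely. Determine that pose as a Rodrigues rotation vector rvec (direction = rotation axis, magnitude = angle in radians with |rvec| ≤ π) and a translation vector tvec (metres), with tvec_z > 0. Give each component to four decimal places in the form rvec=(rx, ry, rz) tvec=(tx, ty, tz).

rvec=(-0.3040, -0.3459, 0.0460) tvec=(0.1762, 0.0796, 0.9674)

Intrinsics K: fx=639.9, fy=854.6, cx=308.2, cy=255.1
Marker side s = 0.165 m; corners in marker frame (Z=0):
  M0 = (-0.0825, +0.0825, 0)
  M1 = (+0.0825, +0.0825, 0)
  M2 = (+0.0825, -0.0825, 0)
  M3 = (-0.0825, -0.0825, 0)
Detected image corners:
  c0 = (377.548448, 395.442741) px
  c1 = (476.077721, 401.602646) px
  c2 = (467.140910, 262.535939) px
  c3 = (373.183339, 248.923576) px
Planar DLT: solve 8×8 A·h = b for H (H[2,2]=1):
  H  [+726.01521 -91.10928 +424.74352]
  H  [+171.01710 +762.96906 +325.43076]
  H  [+0.33786 -0.31124 +1.00000]
B = K⁻¹H; ‖b₁‖=1.033681, ‖b₂‖=1.033681; λ = 2/(‖b₁‖+‖b₂‖) = 0.967417, sign → tz>0 ⇒ λ=+0.967417
r₁ = λ·B[:,0] = (+0.94019,+0.09603,+0.32685); r₂ = λ·B[:,1] = (+0.00728,+0.95357,-0.30109)
r₃ = r₁×r₂ = (-0.34058,+0.28546,+0.89583); SVD([r₁ r₂ r₃]) → R = UVᵀ:
  R  [+0.94019 +0.00728 -0.34058]
  R  [+0.09603 +0.95357 +0.28546]
  R  [+0.32685 -0.30109 +0.89583]
t = (+0.17619, +0.07962, +0.96742) m
tr R = 2.789584; θ = arccos((tr R − 1)/2) = 0.462831 rad = 26.518°
axis k = ((R−Rᵀ)₃₂, (R−Rᵀ)₁₃, (R−Rᵀ)₂₁) / (2 sinθ) = (-0.656863, -0.747430, +0.099390)
rvec = θ·k = (-0.304017, -0.345934, +0.046001)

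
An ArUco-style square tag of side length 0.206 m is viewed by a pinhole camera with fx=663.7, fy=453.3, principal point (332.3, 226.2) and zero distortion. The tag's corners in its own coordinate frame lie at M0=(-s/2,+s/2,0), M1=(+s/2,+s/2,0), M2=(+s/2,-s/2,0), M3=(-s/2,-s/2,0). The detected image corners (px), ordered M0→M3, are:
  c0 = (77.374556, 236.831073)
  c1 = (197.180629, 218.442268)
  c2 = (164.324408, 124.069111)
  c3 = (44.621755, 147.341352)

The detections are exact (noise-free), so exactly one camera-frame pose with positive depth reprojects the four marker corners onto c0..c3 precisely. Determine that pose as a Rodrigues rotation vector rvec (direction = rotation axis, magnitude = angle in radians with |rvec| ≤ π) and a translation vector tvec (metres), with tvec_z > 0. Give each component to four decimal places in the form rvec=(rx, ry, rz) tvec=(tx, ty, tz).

rvec=(0.0889, 0.2377, -0.2125) tvec=(-0.3194, -0.0966, 0.9959)

Intrinsics K: fx=663.7, fy=453.3, cx=332.3, cy=226.2
Marker side s = 0.206 m; corners in marker frame (Z=0):
  M0 = (-0.1030, +0.1030, 0)
  M1 = (+0.1030, +0.1030, 0)
  M2 = (+0.1030, -0.1030, 0)
  M3 = (-0.1030, -0.1030, 0)
Detected image corners:
  c0 = (77.374556, 236.831073) px
  c1 = (197.180629, 218.442268) px
  c2 = (164.324408, 124.069111) px
  c3 = (44.621755, 147.341352) px
Planar DLT: solve 8×8 A·h = b for H (H[2,2]=1):
  H  [+551.87733 +166.80113 +119.47811]
  H  [-145.31410 +457.33735 +182.22857]
  H  [-0.24369 +0.06256 +1.00000]
B = K⁻¹H; ‖b₁‖=1.004084, ‖b₂‖=1.004084; λ = 2/(‖b₁‖+‖b₂‖) = 0.995932, sign → tz>0 ⇒ λ=+0.995932
r₁ = λ·B[:,0] = (+0.94965,-0.19816,-0.24270); r₂ = λ·B[:,1] = (+0.21910,+0.97371,+0.06231)
r₃ = r₁×r₂ = (+0.22397,-0.11235,+0.96810); SVD([r₁ r₂ r₃]) → R = UVᵀ:
  R  [+0.94965 +0.21910 +0.22397]
  R  [-0.19816 +0.97371 -0.11235]
  R  [-0.24270 +0.06231 +0.96810]
t = (-0.31936, -0.09661, +0.99593) m
tr R = 2.891457; θ = arccos((tr R − 1)/2) = 0.330967 rad = 18.963°
axis k = ((R−Rᵀ)₃₂, (R−Rᵀ)₁₃, (R−Rᵀ)₂₁) / (2 sinθ) = (+0.268733, +0.718048, -0.642019)
rvec = θ·k = (+0.088942, +0.237650, -0.212487)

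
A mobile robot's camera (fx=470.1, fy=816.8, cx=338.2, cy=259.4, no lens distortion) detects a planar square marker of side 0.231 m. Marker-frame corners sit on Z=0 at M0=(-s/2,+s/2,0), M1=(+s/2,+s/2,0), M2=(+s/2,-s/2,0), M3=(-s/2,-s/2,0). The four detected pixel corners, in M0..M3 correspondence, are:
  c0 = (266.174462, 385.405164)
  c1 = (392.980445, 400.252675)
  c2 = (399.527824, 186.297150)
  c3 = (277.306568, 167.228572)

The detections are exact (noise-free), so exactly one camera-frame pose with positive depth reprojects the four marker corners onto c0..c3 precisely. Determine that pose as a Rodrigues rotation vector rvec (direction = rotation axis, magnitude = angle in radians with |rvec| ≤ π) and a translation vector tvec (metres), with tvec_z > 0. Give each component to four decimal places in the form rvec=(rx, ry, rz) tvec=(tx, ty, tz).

rvec=(-0.1296, -0.0890, 0.0753) tvec=(-0.0063, 0.0250, 0.8672)

Intrinsics K: fx=470.1, fy=816.8, cx=338.2, cy=259.4
Marker side s = 0.231 m; corners in marker frame (Z=0):
  M0 = (-0.1155, +0.1155, 0)
  M1 = (+0.1155, +0.1155, 0)
  M2 = (+0.1155, -0.1155, 0)
  M3 = (-0.1155, -0.1155, 0)
Detected image corners:
  c0 = (266.174462, 385.405164) px
  c1 = (392.980445, 400.252675) px
  c2 = (399.527824, 186.297150) px
  c3 = (277.306568, 167.228572) px
Planar DLT: solve 8×8 A·h = b for H (H[2,2]=1):
  H  [+571.09058 -89.10611 +334.76941]
  H  [+101.06775 +891.80495 +282.98702]
  H  [+0.09654 -0.15254 +1.00000]
B = K⁻¹H; ‖b₁‖=1.153196, ‖b₂‖=1.153196; λ = 2/(‖b₁‖+‖b₂‖) = 0.867155, sign → tz>0 ⇒ λ=+0.867155
r₁ = λ·B[:,0] = (+0.99322,+0.08071,+0.08372); r₂ = λ·B[:,1] = (-0.06920,+0.98879,-0.13228)
r₃ = r₁×r₂ = (-0.09346,+0.12559,+0.98767); SVD([r₁ r₂ r₃]) → R = UVᵀ:
  R  [+0.99322 -0.06920 -0.09346]
  R  [+0.08071 +0.98879 +0.12559]
  R  [+0.08372 -0.13228 +0.98767]
t = (-0.00633, +0.02504, +0.86716) m
tr R = 2.969680; θ = arccos((tr R − 1)/2) = 0.174348 rad = 9.989°
axis k = ((R−Rᵀ)₃₂, (R−Rᵀ)₁₃, (R−Rᵀ)₂₁) / (2 sinθ) = (-0.743285, -0.510693, +0.432111)
rvec = θ·k = (-0.129590, -0.089038, +0.075338)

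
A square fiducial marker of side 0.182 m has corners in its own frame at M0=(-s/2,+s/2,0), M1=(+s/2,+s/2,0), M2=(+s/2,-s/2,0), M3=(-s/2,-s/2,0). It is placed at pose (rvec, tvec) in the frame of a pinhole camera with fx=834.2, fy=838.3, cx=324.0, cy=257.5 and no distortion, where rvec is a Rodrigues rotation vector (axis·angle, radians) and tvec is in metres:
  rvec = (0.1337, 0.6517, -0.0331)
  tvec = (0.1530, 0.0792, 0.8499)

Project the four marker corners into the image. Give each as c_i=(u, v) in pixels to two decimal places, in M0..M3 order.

Intrinsics K: fx=834.2, fy=838.3, cx=324.0, cy=257.5
Marker side s = 0.182 m; corners in marker frame (Z=0):
  M0 = (-0.0910, +0.0910, 0)
  M1 = (+0.0910, +0.0910, 0)
  M2 = (+0.0910, -0.0910, 0)
  M3 = (-0.0910, -0.0910, 0)
rvec = (0.1337, 0.6517, -0.0331), |rvec| = θ = 0.66610 rad = 38.165°
Rodrigues: sinθ=0.61792, 1−cosθ=0.21376; R = I + sinθ·[k]× + (1−cosθ)·[k]×²:
    [+0.79485 +0.07269 +0.60243]
    [+0.01127 +0.99086 -0.13442]
    [-0.60670 +0.11364 +0.78677]
t = (0.1530, 0.0792, 0.8499) m
M0: Pc = R·M0+t = (+0.08728, +0.16834, +0.91545); u = 834.2·(+0.08728)/0.91545 + 324.0 = 403.5360, v = 838.3·(+0.16834)/0.91545 + 257.5 = 411.6552
M1: Pc = R·M1+t = (+0.23195, +0.17039, +0.80503); u = 834.2·(+0.23195)/0.80503 + 324.0 = 564.3499, v = 838.3·(+0.17039)/0.80503 + 257.5 = 434.9358
M2: Pc = R·M2+t = (+0.21872, -0.00994, +0.78435); u = 834.2·(+0.21872)/0.78435 + 324.0 = 556.6181, v = 838.3·(-0.00994)/0.78435 + 257.5 = 246.8737
M3: Pc = R·M3+t = (+0.07405, -0.01199, +0.89477); u = 834.2·(+0.07405)/0.89477 + 324.0 = 393.0413, v = 838.3·(-0.01199)/0.89477 + 257.5 = 246.2629

c0=(403.54, 411.66) c1=(564.35, 434.94) c2=(556.62, 246.87) c3=(393.04, 246.26)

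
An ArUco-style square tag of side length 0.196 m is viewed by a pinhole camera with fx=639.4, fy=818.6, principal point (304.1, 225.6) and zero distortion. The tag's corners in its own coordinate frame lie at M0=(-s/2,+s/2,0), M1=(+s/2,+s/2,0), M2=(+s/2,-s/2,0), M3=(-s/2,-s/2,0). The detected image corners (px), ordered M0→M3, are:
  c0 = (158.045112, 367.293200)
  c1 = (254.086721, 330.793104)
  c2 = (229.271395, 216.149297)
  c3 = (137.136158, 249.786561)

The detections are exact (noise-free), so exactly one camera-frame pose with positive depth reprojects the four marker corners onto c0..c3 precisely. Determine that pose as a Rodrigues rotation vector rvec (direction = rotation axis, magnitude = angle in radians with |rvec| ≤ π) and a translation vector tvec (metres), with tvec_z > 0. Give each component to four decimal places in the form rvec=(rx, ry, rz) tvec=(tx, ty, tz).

Intrinsics K: fx=639.4, fy=818.6, cx=304.1, cy=225.6
Marker side s = 0.196 m; corners in marker frame (Z=0):
  M0 = (-0.0980, +0.0980, 0)
  M1 = (+0.0980, +0.0980, 0)
  M2 = (+0.0980, -0.0980, 0)
  M3 = (-0.0980, -0.0980, 0)
Detected image corners:
  c0 = (158.045112, 367.293200) px
  c1 = (254.086721, 330.793104) px
  c2 = (229.271395, 216.149297) px
  c3 = (137.136158, 249.786561) px
Planar DLT: solve 8×8 A·h = b for H (H[2,2]=1):
  H  [+491.03503 +72.74641 +194.64746]
  H  [-161.99587 +526.46297 +289.62213]
  H  [+0.05761 -0.22583 +1.00000]
B = K⁻¹H; ‖b₁‖=0.772949, ‖b₂‖=0.772949; λ = 2/(‖b₁‖+‖b₂‖) = 1.293746, sign → tz>0 ⇒ λ=+1.293746
r₁ = λ·B[:,0] = (+0.95810,-0.27656,+0.07453); r₂ = λ·B[:,1] = (+0.28615,+0.91256,-0.29216)
r₃ = r₁×r₂ = (+0.01279,+0.30125,+0.95346); SVD([r₁ r₂ r₃]) → R = UVᵀ:
  R  [+0.95810 +0.28615 +0.01279]
  R  [-0.27656 +0.91256 +0.30125]
  R  [+0.07453 -0.29216 +0.95346]
t = (-0.22146, +0.10118, +1.29375) m
tr R = 2.824120; θ = arccos((tr R − 1)/2) = 0.422516 rad = 24.208°
axis k = ((R−Rᵀ)₃₂, (R−Rᵀ)₁₃, (R−Rᵀ)₂₁) / (2 sinθ) = (-0.723566, -0.075286, -0.686137)
rvec = θ·k = (-0.305718, -0.031810, -0.289904)

rvec=(-0.3057, -0.0318, -0.2899) tvec=(-0.2215, 0.1012, 1.2937)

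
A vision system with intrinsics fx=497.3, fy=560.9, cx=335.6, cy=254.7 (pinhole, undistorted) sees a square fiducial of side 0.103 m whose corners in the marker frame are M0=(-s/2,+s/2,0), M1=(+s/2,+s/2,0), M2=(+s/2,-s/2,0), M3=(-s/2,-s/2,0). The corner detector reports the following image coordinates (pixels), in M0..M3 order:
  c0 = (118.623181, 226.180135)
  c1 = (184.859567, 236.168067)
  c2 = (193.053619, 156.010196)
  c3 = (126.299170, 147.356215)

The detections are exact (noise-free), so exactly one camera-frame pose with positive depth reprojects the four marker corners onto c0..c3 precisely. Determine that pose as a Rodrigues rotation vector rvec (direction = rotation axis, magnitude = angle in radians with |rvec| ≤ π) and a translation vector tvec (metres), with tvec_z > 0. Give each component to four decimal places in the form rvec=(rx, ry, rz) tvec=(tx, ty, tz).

rvec=(0.0322, 0.1254, 0.1293) tvec=(-0.2622, -0.0815, 0.7237)

Intrinsics K: fx=497.3, fy=560.9, cx=335.6, cy=254.7
Marker side s = 0.103 m; corners in marker frame (Z=0):
  M0 = (-0.0515, +0.0515, 0)
  M1 = (+0.0515, +0.0515, 0)
  M2 = (+0.0515, -0.0515, 0)
  M3 = (-0.0515, -0.0515, 0)
Detected image corners:
  c0 = (118.623181, 226.180135) px
  c1 = (184.859567, 236.168067) px
  c2 = (193.053619, 156.010196) px
  c3 = (126.299170, 147.356215) px
Planar DLT: solve 8×8 A·h = b for H (H[2,2]=1):
  H  [+619.19876 -68.38726 +155.40746]
  H  [+58.08082 +782.30928 +191.50143]
  H  [-0.16942 +0.05542 +1.00000]
B = K⁻¹H; ‖b₁‖=1.381809, ‖b₂‖=1.381809; λ = 2/(‖b₁‖+‖b₂‖) = 0.723689, sign → tz>0 ⇒ λ=+0.723689
r₁ = λ·B[:,0] = (+0.98382,+0.13061,-0.12261); r₂ = λ·B[:,1] = (-0.12659,+0.99114,+0.04011)
r₃ = r₁×r₂ = (+0.12676,-0.02394,+0.99164); SVD([r₁ r₂ r₃]) → R = UVᵀ:
  R  [+0.98382 -0.12659 +0.12676]
  R  [+0.13061 +0.99114 -0.02394]
  R  [-0.12261 +0.04011 +0.99164]
t = (-0.26222, -0.08154, +0.72369) m
tr R = 2.966611; θ = arccos((tr R − 1)/2) = 0.182981 rad = 10.484°
axis k = ((R−Rᵀ)₃₂, (R−Rᵀ)₁₃, (R−Rᵀ)₂₁) / (2 sinθ) = (+0.175993, +0.685231, +0.706742)
rvec = θ·k = (+0.032203, +0.125384, +0.129321)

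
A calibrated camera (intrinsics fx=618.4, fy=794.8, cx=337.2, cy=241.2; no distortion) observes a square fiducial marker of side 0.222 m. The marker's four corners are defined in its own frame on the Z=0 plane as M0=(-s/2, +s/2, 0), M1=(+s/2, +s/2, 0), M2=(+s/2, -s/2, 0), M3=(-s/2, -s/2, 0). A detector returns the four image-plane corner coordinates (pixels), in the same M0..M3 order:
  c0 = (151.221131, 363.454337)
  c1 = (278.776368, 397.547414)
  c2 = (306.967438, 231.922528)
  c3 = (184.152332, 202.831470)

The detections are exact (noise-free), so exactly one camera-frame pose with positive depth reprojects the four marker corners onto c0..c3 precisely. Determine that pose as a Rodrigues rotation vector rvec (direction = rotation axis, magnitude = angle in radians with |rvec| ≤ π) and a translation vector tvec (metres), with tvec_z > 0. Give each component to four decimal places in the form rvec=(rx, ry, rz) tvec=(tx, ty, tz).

Intrinsics K: fx=618.4, fy=794.8, cx=337.2, cy=241.2
Marker side s = 0.222 m; corners in marker frame (Z=0):
  M0 = (-0.1110, +0.1110, 0)
  M1 = (+0.1110, +0.1110, 0)
  M2 = (+0.1110, -0.1110, 0)
  M3 = (-0.1110, -0.1110, 0)
Detected image corners:
  c0 = (151.221131, 363.454337) px
  c1 = (278.776368, 397.547414) px
  c2 = (306.967438, 231.922528) px
  c3 = (184.152332, 202.831470) px
Planar DLT: solve 8×8 A·h = b for H (H[2,2]=1):
  H  [+540.55782 -182.70013 +229.91297]
  H  [+112.06459 +676.35551 +296.99703]
  H  [-0.10035 -0.19506 +1.00000]
B = K⁻¹H; ‖b₁‖=0.949848, ‖b₂‖=0.949848; λ = 2/(‖b₁‖+‖b₂‖) = 1.052800, sign → tz>0 ⇒ λ=+1.052800
r₁ = λ·B[:,0] = (+0.97788,+0.18050,-0.10565); r₂ = λ·B[:,1] = (-0.19906,+0.95823,-0.20536)
r₃ = r₁×r₂ = (+0.06417,+0.22185,+0.97297); SVD([r₁ r₂ r₃]) → R = UVᵀ:
  R  [+0.97788 -0.19906 +0.06417]
  R  [+0.18050 +0.95823 +0.22185]
  R  [-0.10565 -0.20536 +0.97297]
t = (-0.18265, +0.07391, +1.05280) m
tr R = 2.909080; θ = arccos((tr R − 1)/2) = 0.302683 rad = 17.342°
axis k = ((R−Rᵀ)₃₂, (R−Rᵀ)₁₃, (R−Rᵀ)₂₁) / (2 sinθ) = (-0.716595, +0.284842, +0.636676)
rvec = θ·k = (-0.216901, +0.086217, +0.192711)

rvec=(-0.2169, 0.0862, 0.1927) tvec=(-0.1827, 0.0739, 1.0528)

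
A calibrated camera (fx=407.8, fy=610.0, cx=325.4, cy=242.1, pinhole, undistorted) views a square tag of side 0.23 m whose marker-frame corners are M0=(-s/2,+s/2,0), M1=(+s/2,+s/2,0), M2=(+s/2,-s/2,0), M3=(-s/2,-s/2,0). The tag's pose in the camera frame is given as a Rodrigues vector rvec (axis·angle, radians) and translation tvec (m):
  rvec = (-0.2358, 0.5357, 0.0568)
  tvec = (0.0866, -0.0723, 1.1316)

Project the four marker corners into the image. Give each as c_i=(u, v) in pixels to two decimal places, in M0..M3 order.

Intrinsics K: fx=407.8, fy=610.0, cx=325.4, cy=242.1
Marker side s = 0.23 m; corners in marker frame (Z=0):
  M0 = (-0.1150, +0.1150, 0)
  M1 = (+0.1150, +0.1150, 0)
  M2 = (+0.1150, -0.1150, 0)
  M3 = (-0.1150, -0.1150, 0)
rvec = (-0.2358, 0.5357, 0.0568), |rvec| = θ = 0.58805 rad = 33.693°
Rodrigues: sinθ=0.55474, 1−cosθ=0.16798; R = I + sinθ·[k]× + (1−cosθ)·[k]×²:
    [+0.85903 -0.11494 +0.49885]
    [-0.00778 +0.97142 +0.23722]
    [-0.51186 -0.20766 +0.83359]
t = (0.0866, -0.0723, 1.1316) m
M0: Pc = R·M0+t = (-0.02541, +0.04031, +1.16658); u = 407.8·(-0.02541)/1.16658 + 325.4 = 316.5185, v = 610.0·(+0.04031)/1.16658 + 242.1 = 263.1769
M1: Pc = R·M1+t = (+0.17217, +0.03852, +1.04885); u = 407.8·(+0.17217)/1.04885 + 325.4 = 392.3407, v = 610.0·(+0.03852)/1.04885 + 242.1 = 264.5024
M2: Pc = R·M2+t = (+0.19861, -0.18491, +1.09662); u = 407.8·(+0.19861)/1.09662 + 325.4 = 399.2562, v = 610.0·(-0.18491)/1.09662 + 242.1 = 139.2437
M3: Pc = R·M3+t = (+0.00103, -0.18312, +1.21435); u = 407.8·(+0.00103)/1.21435 + 325.4 = 325.7457, v = 610.0·(-0.18312)/1.21435 + 242.1 = 150.1140

c0=(316.52, 263.18) c1=(392.34, 264.50) c2=(399.26, 139.24) c3=(325.75, 150.11)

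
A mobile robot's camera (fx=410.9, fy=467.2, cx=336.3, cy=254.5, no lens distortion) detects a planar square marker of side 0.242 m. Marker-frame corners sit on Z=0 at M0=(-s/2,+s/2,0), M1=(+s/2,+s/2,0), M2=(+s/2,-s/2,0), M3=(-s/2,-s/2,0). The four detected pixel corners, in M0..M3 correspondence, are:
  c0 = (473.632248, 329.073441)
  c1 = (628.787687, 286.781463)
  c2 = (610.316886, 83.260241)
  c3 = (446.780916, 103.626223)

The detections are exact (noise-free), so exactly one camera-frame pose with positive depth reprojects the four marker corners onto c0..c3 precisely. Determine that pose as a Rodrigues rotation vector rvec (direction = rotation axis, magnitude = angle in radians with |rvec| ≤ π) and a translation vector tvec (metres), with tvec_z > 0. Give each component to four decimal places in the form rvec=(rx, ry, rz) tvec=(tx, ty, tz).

rvec=(0.0615, -0.2424, -0.1685) tvec=(0.2659, -0.0592, 0.5251)

Intrinsics K: fx=410.9, fy=467.2, cx=336.3, cy=254.5
Marker side s = 0.242 m; corners in marker frame (Z=0):
  M0 = (-0.1210, +0.1210, 0)
  M1 = (+0.1210, +0.1210, 0)
  M2 = (+0.1210, -0.1210, 0)
  M3 = (-0.1210, -0.1210, 0)
Detected image corners:
  c0 = (473.632248, 329.073441) px
  c1 = (628.787687, 286.781463) px
  c2 = (610.316886, 83.260241) px
  c3 = (446.780916, 103.626223) px
Planar DLT: solve 8×8 A·h = b for H (H[2,2]=1):
  H  [+898.33703 +175.87901 +544.37991]
  H  [-41.01289 +914.77588 +201.84107]
  H  [+0.44493 +0.15405 +1.00000]
B = K⁻¹H; ‖b₁‖=1.904488, ‖b₂‖=1.904488; λ = 2/(‖b₁‖+‖b₂‖) = 0.525076, sign → tz>0 ⇒ λ=+0.525076
r₁ = λ·B[:,0] = (+0.95675,-0.17335,+0.23362); r₂ = λ·B[:,1] = (+0.15855,+0.98403,+0.08089)
r₃ = r₁×r₂ = (-0.24391,-0.04035,+0.96896); SVD([r₁ r₂ r₃]) → R = UVᵀ:
  R  [+0.95675 +0.15855 -0.24391]
  R  [-0.17335 +0.98403 -0.04035]
  R  [+0.23362 +0.08089 +0.96896]
t = (+0.26590, -0.05918, +0.52508) m
tr R = 2.909740; θ = arccos((tr R − 1)/2) = 0.301575 rad = 17.279°
axis k = ((R−Rᵀ)₃₂, (R−Rᵀ)₁₃, (R−Rᵀ)₂₁) / (2 sinθ) = (+0.204094, -0.803860, -0.558709)
rvec = θ·k = (+0.061550, -0.242424, -0.168493)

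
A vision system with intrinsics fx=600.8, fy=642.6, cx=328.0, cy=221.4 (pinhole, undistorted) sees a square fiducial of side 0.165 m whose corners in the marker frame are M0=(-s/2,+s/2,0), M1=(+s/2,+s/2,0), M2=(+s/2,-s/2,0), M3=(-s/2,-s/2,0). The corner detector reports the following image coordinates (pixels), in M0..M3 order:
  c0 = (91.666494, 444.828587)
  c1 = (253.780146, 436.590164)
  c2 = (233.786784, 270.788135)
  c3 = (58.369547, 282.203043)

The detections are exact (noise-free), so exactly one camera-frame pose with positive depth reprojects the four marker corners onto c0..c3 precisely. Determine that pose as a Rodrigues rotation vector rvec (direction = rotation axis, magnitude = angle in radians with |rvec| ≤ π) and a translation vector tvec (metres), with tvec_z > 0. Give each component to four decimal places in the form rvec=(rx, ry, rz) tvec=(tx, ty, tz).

rvec=(0.2900, 0.0412, -0.0710) tvec=(-0.1623, 0.1264, 0.5780)

Intrinsics K: fx=600.8, fy=642.6, cx=328.0, cy=221.4
Marker side s = 0.165 m; corners in marker frame (Z=0):
  M0 = (-0.0825, +0.0825, 0)
  M1 = (+0.0825, +0.0825, 0)
  M2 = (+0.0825, -0.0825, 0)
  M3 = (-0.0825, -0.0825, 0)
Detected image corners:
  c0 = (91.666494, 444.828587) px
  c1 = (253.780146, 436.590164) px
  c2 = (233.786784, 270.788135) px
  c3 = (58.369547, 282.203043) px
Planar DLT: solve 8×8 A·h = b for H (H[2,2]=1):
  H  [+1007.18799 +240.14166 +159.32975]
  H  [-90.65594 +1171.45973 +361.96819]
  H  [-0.08782 +0.49162 +1.00000]
B = K⁻¹H; ‖b₁‖=1.730141, ‖b₂‖=1.730141; λ = 2/(‖b₁‖+‖b₂‖) = 0.577988, sign → tz>0 ⇒ λ=+0.577988
r₁ = λ·B[:,0] = (+0.99665,-0.06405,-0.05076); r₂ = λ·B[:,1] = (+0.07590,+0.95577,+0.28415)
r₃ = r₁×r₂ = (+0.03031,-0.28705,+0.95744); SVD([r₁ r₂ r₃]) → R = UVᵀ:
  R  [+0.99665 +0.07590 +0.03031]
  R  [-0.06405 +0.95577 -0.28705]
  R  [-0.05076 +0.28415 +0.95744]
t = (-0.16227, +0.12643, +0.57799) m
tr R = 2.909863; θ = arccos((tr R − 1)/2) = 0.301367 rad = 17.267°
axis k = ((R−Rᵀ)₃₂, (R−Rᵀ)₁₃, (R−Rᵀ)₂₁) / (2 sinθ) = (+0.962173, +0.136556, -0.235743)
rvec = θ·k = (+0.289968, +0.041154, -0.071045)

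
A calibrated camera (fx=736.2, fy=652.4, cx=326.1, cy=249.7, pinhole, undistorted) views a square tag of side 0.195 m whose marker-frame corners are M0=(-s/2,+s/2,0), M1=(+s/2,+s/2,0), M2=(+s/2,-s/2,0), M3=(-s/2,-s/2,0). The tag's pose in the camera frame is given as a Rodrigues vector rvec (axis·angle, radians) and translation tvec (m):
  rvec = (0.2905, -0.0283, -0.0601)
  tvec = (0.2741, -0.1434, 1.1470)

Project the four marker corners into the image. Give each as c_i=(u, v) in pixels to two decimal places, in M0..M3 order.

Intrinsics K: fx=736.2, fy=652.4, cx=326.1, cy=249.7
Marker side s = 0.195 m; corners in marker frame (Z=0):
  M0 = (-0.0975, +0.0975, 0)
  M1 = (+0.0975, +0.0975, 0)
  M2 = (+0.0975, -0.0975, 0)
  M3 = (-0.0975, -0.0975, 0)
rvec = (0.2905, -0.0283, -0.0601), |rvec| = θ = 0.29800 rad = 17.074°
Rodrigues: sinθ=0.29361, 1−cosθ=0.04407; R = I + sinθ·[k]× + (1−cosθ)·[k]×²:
    [+0.99781 +0.05513 -0.03655]
    [-0.06329 +0.95632 -0.28538]
    [+0.01922 +0.28706 +0.95772]
t = (0.2741, -0.1434, 1.1470) m
M0: Pc = R·M0+t = (+0.18219, -0.04399, +1.17311); u = 736.2·(+0.18219)/1.17311 + 326.1 = 440.4346, v = 652.4·(-0.04399)/1.17311 + 249.7 = 225.2376
M1: Pc = R·M1+t = (+0.37676, -0.05633, +1.17686); u = 736.2·(+0.37676)/1.17686 + 326.1 = 561.7879, v = 652.4·(-0.05633)/1.17686 + 249.7 = 218.4733
M2: Pc = R·M2+t = (+0.36601, -0.24281, +1.12089); u = 736.2·(+0.36601)/1.12089 + 326.1 = 566.4968, v = 652.4·(-0.24281)/1.12089 + 249.7 = 108.3732
M3: Pc = R·M3+t = (+0.17144, -0.23047, +1.11714); u = 736.2·(+0.17144)/1.11714 + 326.1 = 439.0786, v = 652.4·(-0.23047)/1.11714 + 249.7 = 115.1071

c0=(440.43, 225.24) c1=(561.79, 218.47) c2=(566.50, 108.37) c3=(439.08, 115.11)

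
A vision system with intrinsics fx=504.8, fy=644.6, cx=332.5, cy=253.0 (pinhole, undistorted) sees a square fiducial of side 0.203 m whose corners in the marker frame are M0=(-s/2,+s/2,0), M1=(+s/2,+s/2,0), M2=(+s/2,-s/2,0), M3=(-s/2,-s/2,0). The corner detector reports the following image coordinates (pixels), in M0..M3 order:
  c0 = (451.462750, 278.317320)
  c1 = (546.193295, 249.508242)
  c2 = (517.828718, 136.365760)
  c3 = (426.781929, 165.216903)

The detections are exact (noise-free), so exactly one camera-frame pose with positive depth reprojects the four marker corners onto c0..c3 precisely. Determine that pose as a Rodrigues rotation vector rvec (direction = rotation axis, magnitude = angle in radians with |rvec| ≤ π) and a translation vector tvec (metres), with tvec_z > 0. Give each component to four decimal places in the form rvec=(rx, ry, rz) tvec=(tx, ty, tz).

Intrinsics K: fx=504.8, fy=644.6, cx=332.5, cy=253.0
Marker side s = 0.203 m; corners in marker frame (Z=0):
  M0 = (-0.1015, +0.1015, 0)
  M1 = (+0.1015, +0.1015, 0)
  M2 = (+0.1015, -0.1015, 0)
  M3 = (-0.1015, -0.1015, 0)
Detected image corners:
  c0 = (451.462750, 278.317320) px
  c1 = (546.193295, 249.508242) px
  c2 = (517.828718, 136.365760) px
  c3 = (426.781929, 165.216903) px
Planar DLT: solve 8×8 A·h = b for H (H[2,2]=1):
  H  [+434.04733 +42.42132 +485.09537]
  H  [-151.99976 +519.58897 +206.37980]
  H  [-0.04812 -0.18162 +1.00000]
B = K⁻¹H; ‖b₁‖=0.918806, ‖b₂‖=0.918806; λ = 2/(‖b₁‖+‖b₂‖) = 1.088369, sign → tz>0 ⇒ λ=+1.088369
r₁ = λ·B[:,0] = (+0.97032,-0.23609,-0.05237); r₂ = λ·B[:,1] = (+0.22166,+0.95488,-0.19767)
r₃ = r₁×r₂ = (+0.09668,+0.18019,+0.97887); SVD([r₁ r₂ r₃]) → R = UVᵀ:
  R  [+0.97032 +0.22166 +0.09668]
  R  [-0.23609 +0.95488 +0.18019]
  R  [-0.05237 -0.19767 +0.97887]
t = (+0.32900, -0.07872, +1.08837) m
tr R = 2.904067; θ = arccos((tr R − 1)/2) = 0.310982 rad = 17.818°
axis k = ((R−Rᵀ)₃₂, (R−Rᵀ)₁₃, (R−Rᵀ)₂₁) / (2 sinθ) = (-0.617433, +0.243546, -0.747972)
rvec = θ·k = (-0.192011, +0.075738, -0.232606)

rvec=(-0.1920, 0.0757, -0.2326) tvec=(0.3290, -0.0787, 1.0884)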